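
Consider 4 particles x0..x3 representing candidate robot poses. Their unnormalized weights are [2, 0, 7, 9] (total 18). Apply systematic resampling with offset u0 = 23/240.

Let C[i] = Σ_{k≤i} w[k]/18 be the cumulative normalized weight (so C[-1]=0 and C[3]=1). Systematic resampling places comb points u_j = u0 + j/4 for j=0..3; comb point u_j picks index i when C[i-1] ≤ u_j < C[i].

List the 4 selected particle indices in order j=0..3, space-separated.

C = [1/9, 1/9, 1/2, 1]
j=0: u_0=23/240 ∈ [0, 1/9) → index 0
j=1: u_1=83/240 ∈ [1/9, 1/2) → index 2
j=2: u_2=143/240 ∈ [1/2, 1) → index 3
j=3: u_3=203/240 ∈ [1/2, 1) → index 3

0 2 3 3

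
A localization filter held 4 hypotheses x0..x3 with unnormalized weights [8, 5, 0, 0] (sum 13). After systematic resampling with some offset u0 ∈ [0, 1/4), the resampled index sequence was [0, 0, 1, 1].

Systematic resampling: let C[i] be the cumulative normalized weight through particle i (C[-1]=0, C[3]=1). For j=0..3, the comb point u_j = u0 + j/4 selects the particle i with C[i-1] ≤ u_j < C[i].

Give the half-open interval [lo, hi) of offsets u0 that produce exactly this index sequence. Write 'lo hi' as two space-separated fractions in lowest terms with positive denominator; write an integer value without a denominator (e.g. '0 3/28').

C = [8/13, 1, 1, 1]
j=0 picked index 0: u0 ∈ [0, 8/13)
j=1 picked index 0: u0 ∈ [-1/4, 19/52)
j=2 picked index 1: u0 ∈ [3/26, 1/2)
j=3 picked index 1: u0 ∈ [-7/52, 1/4)
intersection: [3/26, 1/4)

3/26 1/4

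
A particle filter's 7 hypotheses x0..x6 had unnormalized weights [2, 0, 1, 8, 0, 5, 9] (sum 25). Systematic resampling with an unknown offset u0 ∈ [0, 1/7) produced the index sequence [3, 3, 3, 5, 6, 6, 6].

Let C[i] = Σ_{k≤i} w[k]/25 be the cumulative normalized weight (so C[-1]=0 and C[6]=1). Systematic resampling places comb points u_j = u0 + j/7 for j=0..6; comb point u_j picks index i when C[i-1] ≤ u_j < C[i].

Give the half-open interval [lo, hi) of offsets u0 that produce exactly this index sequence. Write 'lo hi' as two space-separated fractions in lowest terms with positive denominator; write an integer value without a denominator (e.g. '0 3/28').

3/25 1/7

C = [2/25, 2/25, 3/25, 11/25, 11/25, 16/25, 1]
j=0 picked index 3: u0 ∈ [3/25, 11/25)
j=1 picked index 3: u0 ∈ [-4/175, 52/175)
j=2 picked index 3: u0 ∈ [-29/175, 27/175)
j=3 picked index 5: u0 ∈ [2/175, 37/175)
j=4 picked index 6: u0 ∈ [12/175, 3/7)
j=5 picked index 6: u0 ∈ [-13/175, 2/7)
j=6 picked index 6: u0 ∈ [-38/175, 1/7)
intersection: [3/25, 1/7)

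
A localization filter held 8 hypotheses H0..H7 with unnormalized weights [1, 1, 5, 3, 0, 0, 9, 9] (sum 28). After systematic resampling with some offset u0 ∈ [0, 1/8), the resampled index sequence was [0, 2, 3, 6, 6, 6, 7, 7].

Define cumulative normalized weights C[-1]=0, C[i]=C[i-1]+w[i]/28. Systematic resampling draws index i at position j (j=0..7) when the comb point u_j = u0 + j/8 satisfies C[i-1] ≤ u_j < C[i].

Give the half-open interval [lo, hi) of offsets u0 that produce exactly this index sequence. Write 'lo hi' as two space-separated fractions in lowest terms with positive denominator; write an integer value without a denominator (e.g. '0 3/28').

C = [1/28, 1/14, 1/4, 5/14, 5/14, 5/14, 19/28, 1]
j=0 picked index 0: u0 ∈ [0, 1/28)
j=1 picked index 2: u0 ∈ [-3/56, 1/8)
j=2 picked index 3: u0 ∈ [0, 3/28)
j=3 picked index 6: u0 ∈ [-1/56, 17/56)
j=4 picked index 6: u0 ∈ [-1/7, 5/28)
j=5 picked index 6: u0 ∈ [-15/56, 3/56)
j=6 picked index 7: u0 ∈ [-1/14, 1/4)
j=7 picked index 7: u0 ∈ [-11/56, 1/8)
intersection: [0, 1/28)

0 1/28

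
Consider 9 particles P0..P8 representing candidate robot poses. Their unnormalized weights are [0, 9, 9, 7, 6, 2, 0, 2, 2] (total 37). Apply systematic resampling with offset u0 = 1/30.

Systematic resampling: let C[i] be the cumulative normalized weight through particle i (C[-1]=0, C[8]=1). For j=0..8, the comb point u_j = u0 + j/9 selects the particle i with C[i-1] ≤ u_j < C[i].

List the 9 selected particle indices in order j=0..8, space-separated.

C = [0, 9/37, 18/37, 25/37, 31/37, 33/37, 33/37, 35/37, 1]
j=0: u_0=1/30 ∈ [0, 9/37) → index 1
j=1: u_1=13/90 ∈ [0, 9/37) → index 1
j=2: u_2=23/90 ∈ [9/37, 18/37) → index 2
j=3: u_3=11/30 ∈ [9/37, 18/37) → index 2
j=4: u_4=43/90 ∈ [9/37, 18/37) → index 2
j=5: u_5=53/90 ∈ [18/37, 25/37) → index 3
j=6: u_6=7/10 ∈ [25/37, 31/37) → index 4
j=7: u_7=73/90 ∈ [25/37, 31/37) → index 4
j=8: u_8=83/90 ∈ [33/37, 35/37) → index 7

1 1 2 2 2 3 4 4 7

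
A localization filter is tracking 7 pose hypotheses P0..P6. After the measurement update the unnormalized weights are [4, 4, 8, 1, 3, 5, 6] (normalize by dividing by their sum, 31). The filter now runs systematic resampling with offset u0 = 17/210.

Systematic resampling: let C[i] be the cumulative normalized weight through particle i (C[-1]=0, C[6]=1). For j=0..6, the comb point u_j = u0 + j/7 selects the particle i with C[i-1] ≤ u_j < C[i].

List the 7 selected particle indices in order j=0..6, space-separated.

C = [4/31, 8/31, 16/31, 17/31, 20/31, 25/31, 1]
j=0: u_0=17/210 ∈ [0, 4/31) → index 0
j=1: u_1=47/210 ∈ [4/31, 8/31) → index 1
j=2: u_2=11/30 ∈ [8/31, 16/31) → index 2
j=3: u_3=107/210 ∈ [8/31, 16/31) → index 2
j=4: u_4=137/210 ∈ [20/31, 25/31) → index 5
j=5: u_5=167/210 ∈ [20/31, 25/31) → index 5
j=6: u_6=197/210 ∈ [25/31, 1) → index 6

0 1 2 2 5 5 6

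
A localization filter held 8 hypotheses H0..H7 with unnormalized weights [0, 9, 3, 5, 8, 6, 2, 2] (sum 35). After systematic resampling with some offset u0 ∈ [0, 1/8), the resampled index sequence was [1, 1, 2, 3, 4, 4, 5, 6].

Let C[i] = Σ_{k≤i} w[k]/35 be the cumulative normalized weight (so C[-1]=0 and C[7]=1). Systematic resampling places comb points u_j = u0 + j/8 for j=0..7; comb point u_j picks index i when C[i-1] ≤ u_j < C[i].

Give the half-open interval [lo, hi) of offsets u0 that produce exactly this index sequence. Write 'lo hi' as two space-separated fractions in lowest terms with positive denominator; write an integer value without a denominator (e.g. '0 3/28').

C = [0, 9/35, 12/35, 17/35, 5/7, 31/35, 33/35, 1]
j=0 picked index 1: u0 ∈ [0, 9/35)
j=1 picked index 1: u0 ∈ [-1/8, 37/280)
j=2 picked index 2: u0 ∈ [1/140, 13/140)
j=3 picked index 3: u0 ∈ [-9/280, 31/280)
j=4 picked index 4: u0 ∈ [-1/70, 3/14)
j=5 picked index 4: u0 ∈ [-39/280, 5/56)
j=6 picked index 5: u0 ∈ [-1/28, 19/140)
j=7 picked index 6: u0 ∈ [3/280, 19/280)
intersection: [3/280, 19/280)

3/280 19/280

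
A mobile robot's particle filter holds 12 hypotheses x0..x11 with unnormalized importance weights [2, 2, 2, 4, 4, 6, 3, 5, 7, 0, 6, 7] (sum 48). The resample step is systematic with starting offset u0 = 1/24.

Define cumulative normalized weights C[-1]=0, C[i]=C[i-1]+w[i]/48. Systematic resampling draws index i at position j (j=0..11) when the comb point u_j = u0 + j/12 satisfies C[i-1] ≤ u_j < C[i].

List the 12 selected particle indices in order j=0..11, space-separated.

C = [1/24, 1/12, 1/8, 5/24, 7/24, 5/12, 23/48, 7/12, 35/48, 35/48, 41/48, 1]
j=0: u_0=1/24 ∈ [1/24, 1/12) → index 1
j=1: u_1=1/8 ∈ [1/8, 5/24) → index 3
j=2: u_2=5/24 ∈ [5/24, 7/24) → index 4
j=3: u_3=7/24 ∈ [7/24, 5/12) → index 5
j=4: u_4=3/8 ∈ [7/24, 5/12) → index 5
j=5: u_5=11/24 ∈ [5/12, 23/48) → index 6
j=6: u_6=13/24 ∈ [23/48, 7/12) → index 7
j=7: u_7=5/8 ∈ [7/12, 35/48) → index 8
j=8: u_8=17/24 ∈ [7/12, 35/48) → index 8
j=9: u_9=19/24 ∈ [35/48, 41/48) → index 10
j=10: u_10=7/8 ∈ [41/48, 1) → index 11
j=11: u_11=23/24 ∈ [41/48, 1) → index 11

1 3 4 5 5 6 7 8 8 10 11 11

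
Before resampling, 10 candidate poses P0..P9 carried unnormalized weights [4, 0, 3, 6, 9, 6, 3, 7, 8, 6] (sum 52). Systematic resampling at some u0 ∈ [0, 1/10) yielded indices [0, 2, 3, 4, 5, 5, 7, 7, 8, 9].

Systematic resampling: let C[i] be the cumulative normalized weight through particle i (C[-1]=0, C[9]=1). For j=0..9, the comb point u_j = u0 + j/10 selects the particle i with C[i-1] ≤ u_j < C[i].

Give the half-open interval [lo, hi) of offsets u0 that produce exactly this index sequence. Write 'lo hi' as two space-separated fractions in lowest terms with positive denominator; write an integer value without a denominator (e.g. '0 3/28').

3/130 2/65

C = [1/13, 1/13, 7/52, 1/4, 11/26, 7/13, 31/52, 19/26, 23/26, 1]
j=0 picked index 0: u0 ∈ [0, 1/13)
j=1 picked index 2: u0 ∈ [-3/130, 9/260)
j=2 picked index 3: u0 ∈ [-17/260, 1/20)
j=3 picked index 4: u0 ∈ [-1/20, 8/65)
j=4 picked index 5: u0 ∈ [3/130, 9/65)
j=5 picked index 5: u0 ∈ [-1/13, 1/26)
j=6 picked index 7: u0 ∈ [-1/260, 17/130)
j=7 picked index 7: u0 ∈ [-27/260, 2/65)
j=8 picked index 8: u0 ∈ [-9/130, 11/130)
j=9 picked index 9: u0 ∈ [-1/65, 1/10)
intersection: [3/130, 2/65)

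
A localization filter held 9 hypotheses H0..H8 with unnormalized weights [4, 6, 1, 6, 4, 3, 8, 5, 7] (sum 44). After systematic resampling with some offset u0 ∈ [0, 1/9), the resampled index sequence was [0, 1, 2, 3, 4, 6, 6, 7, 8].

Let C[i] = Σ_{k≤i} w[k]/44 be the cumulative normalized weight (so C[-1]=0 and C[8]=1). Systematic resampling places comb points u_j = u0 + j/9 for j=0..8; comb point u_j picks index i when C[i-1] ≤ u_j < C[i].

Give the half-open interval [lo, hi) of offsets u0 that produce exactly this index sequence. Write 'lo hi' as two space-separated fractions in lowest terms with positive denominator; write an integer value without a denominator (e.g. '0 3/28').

C = [1/11, 5/22, 1/4, 17/44, 21/44, 6/11, 8/11, 37/44, 1]
j=0 picked index 0: u0 ∈ [0, 1/11)
j=1 picked index 1: u0 ∈ [-2/99, 23/198)
j=2 picked index 2: u0 ∈ [1/198, 1/36)
j=3 picked index 3: u0 ∈ [-1/12, 7/132)
j=4 picked index 4: u0 ∈ [-23/396, 13/396)
j=5 picked index 6: u0 ∈ [-1/99, 17/99)
j=6 picked index 6: u0 ∈ [-4/33, 2/33)
j=7 picked index 7: u0 ∈ [-5/99, 25/396)
j=8 picked index 8: u0 ∈ [-19/396, 1/9)
intersection: [1/198, 1/36)

1/198 1/36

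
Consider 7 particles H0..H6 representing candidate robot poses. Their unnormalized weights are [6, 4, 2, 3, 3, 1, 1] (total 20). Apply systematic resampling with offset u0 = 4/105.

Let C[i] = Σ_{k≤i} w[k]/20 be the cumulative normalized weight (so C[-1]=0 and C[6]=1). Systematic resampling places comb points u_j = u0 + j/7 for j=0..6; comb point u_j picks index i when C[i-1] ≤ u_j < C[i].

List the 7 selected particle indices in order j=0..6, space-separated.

0 0 1 1 3 4 4

C = [3/10, 1/2, 3/5, 3/4, 9/10, 19/20, 1]
j=0: u_0=4/105 ∈ [0, 3/10) → index 0
j=1: u_1=19/105 ∈ [0, 3/10) → index 0
j=2: u_2=34/105 ∈ [3/10, 1/2) → index 1
j=3: u_3=7/15 ∈ [3/10, 1/2) → index 1
j=4: u_4=64/105 ∈ [3/5, 3/4) → index 3
j=5: u_5=79/105 ∈ [3/4, 9/10) → index 4
j=6: u_6=94/105 ∈ [3/4, 9/10) → index 4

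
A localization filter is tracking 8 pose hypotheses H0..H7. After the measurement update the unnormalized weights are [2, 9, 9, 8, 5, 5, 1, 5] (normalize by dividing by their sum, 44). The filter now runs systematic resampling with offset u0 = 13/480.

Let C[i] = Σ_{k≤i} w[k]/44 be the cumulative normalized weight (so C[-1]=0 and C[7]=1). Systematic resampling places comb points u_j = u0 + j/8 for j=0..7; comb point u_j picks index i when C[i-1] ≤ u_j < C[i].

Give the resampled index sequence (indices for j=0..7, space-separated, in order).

C = [1/22, 1/4, 5/11, 7/11, 3/4, 19/22, 39/44, 1]
j=0: u_0=13/480 ∈ [0, 1/22) → index 0
j=1: u_1=73/480 ∈ [1/22, 1/4) → index 1
j=2: u_2=133/480 ∈ [1/4, 5/11) → index 2
j=3: u_3=193/480 ∈ [1/4, 5/11) → index 2
j=4: u_4=253/480 ∈ [5/11, 7/11) → index 3
j=5: u_5=313/480 ∈ [7/11, 3/4) → index 4
j=6: u_6=373/480 ∈ [3/4, 19/22) → index 5
j=7: u_7=433/480 ∈ [39/44, 1) → index 7

0 1 2 2 3 4 5 7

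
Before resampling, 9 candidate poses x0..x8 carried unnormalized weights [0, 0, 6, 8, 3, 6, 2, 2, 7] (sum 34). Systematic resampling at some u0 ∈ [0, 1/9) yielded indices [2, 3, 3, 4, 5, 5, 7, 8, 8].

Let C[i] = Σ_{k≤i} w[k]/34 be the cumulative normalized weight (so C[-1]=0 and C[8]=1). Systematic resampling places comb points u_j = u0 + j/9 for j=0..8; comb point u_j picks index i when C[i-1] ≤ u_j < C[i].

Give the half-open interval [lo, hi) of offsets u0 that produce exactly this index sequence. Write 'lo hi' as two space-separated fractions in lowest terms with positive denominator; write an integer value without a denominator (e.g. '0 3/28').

C = [0, 0, 3/17, 7/17, 1/2, 23/34, 25/34, 27/34, 1]
j=0 picked index 2: u0 ∈ [0, 3/17)
j=1 picked index 3: u0 ∈ [10/153, 46/153)
j=2 picked index 3: u0 ∈ [-7/153, 29/153)
j=3 picked index 4: u0 ∈ [4/51, 1/6)
j=4 picked index 5: u0 ∈ [1/18, 71/306)
j=5 picked index 5: u0 ∈ [-1/18, 37/306)
j=6 picked index 7: u0 ∈ [7/102, 13/102)
j=7 picked index 8: u0 ∈ [5/306, 2/9)
j=8 picked index 8: u0 ∈ [-29/306, 1/9)
intersection: [4/51, 1/9)

4/51 1/9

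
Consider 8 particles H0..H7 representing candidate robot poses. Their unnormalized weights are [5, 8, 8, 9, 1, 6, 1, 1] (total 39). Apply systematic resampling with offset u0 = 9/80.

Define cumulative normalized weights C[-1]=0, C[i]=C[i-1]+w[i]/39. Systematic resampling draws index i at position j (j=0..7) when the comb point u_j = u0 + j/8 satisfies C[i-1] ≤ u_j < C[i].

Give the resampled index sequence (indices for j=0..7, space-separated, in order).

0 1 2 2 3 3 5 7

C = [5/39, 1/3, 7/13, 10/13, 31/39, 37/39, 38/39, 1]
j=0: u_0=9/80 ∈ [0, 5/39) → index 0
j=1: u_1=19/80 ∈ [5/39, 1/3) → index 1
j=2: u_2=29/80 ∈ [1/3, 7/13) → index 2
j=3: u_3=39/80 ∈ [1/3, 7/13) → index 2
j=4: u_4=49/80 ∈ [7/13, 10/13) → index 3
j=5: u_5=59/80 ∈ [7/13, 10/13) → index 3
j=6: u_6=69/80 ∈ [31/39, 37/39) → index 5
j=7: u_7=79/80 ∈ [38/39, 1) → index 7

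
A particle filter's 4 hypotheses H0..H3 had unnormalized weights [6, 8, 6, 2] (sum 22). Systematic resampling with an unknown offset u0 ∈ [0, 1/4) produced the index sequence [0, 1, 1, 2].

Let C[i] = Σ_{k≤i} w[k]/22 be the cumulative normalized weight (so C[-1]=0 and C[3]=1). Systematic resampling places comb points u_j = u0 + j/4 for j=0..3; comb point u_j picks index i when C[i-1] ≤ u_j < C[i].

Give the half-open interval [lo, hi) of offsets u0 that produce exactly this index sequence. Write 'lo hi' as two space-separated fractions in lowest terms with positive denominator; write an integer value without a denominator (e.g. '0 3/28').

C = [3/11, 7/11, 10/11, 1]
j=0 picked index 0: u0 ∈ [0, 3/11)
j=1 picked index 1: u0 ∈ [1/44, 17/44)
j=2 picked index 1: u0 ∈ [-5/22, 3/22)
j=3 picked index 2: u0 ∈ [-5/44, 7/44)
intersection: [1/44, 3/22)

1/44 3/22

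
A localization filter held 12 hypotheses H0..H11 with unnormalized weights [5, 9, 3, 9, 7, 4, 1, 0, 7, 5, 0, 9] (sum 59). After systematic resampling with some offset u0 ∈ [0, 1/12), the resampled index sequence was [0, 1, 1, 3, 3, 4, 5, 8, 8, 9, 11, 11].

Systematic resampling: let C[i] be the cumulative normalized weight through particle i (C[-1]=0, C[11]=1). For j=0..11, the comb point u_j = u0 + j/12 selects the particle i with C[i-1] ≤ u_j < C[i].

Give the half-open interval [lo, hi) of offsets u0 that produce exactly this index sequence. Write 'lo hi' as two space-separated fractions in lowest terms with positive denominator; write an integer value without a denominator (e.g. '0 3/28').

C = [5/59, 14/59, 17/59, 26/59, 33/59, 37/59, 38/59, 38/59, 45/59, 50/59, 50/59, 1]
j=0 picked index 0: u0 ∈ [0, 5/59)
j=1 picked index 1: u0 ∈ [1/708, 109/708)
j=2 picked index 1: u0 ∈ [-29/354, 25/354)
j=3 picked index 3: u0 ∈ [9/236, 45/236)
j=4 picked index 3: u0 ∈ [-8/177, 19/177)
j=5 picked index 4: u0 ∈ [17/708, 101/708)
j=6 picked index 5: u0 ∈ [7/118, 15/118)
j=7 picked index 8: u0 ∈ [43/708, 127/708)
j=8 picked index 8: u0 ∈ [-4/177, 17/177)
j=9 picked index 9: u0 ∈ [3/236, 23/236)
j=10 picked index 11: u0 ∈ [5/354, 1/6)
j=11 picked index 11: u0 ∈ [-49/708, 1/12)
intersection: [43/708, 25/354)

43/708 25/354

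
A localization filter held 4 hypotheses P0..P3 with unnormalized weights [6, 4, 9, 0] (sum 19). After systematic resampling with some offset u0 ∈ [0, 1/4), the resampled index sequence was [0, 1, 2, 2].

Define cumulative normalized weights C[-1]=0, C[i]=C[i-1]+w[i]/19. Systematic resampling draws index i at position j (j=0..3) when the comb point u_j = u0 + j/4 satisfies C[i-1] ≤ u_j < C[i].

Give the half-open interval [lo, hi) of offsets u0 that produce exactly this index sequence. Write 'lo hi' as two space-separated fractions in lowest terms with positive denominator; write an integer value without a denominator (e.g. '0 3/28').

C = [6/19, 10/19, 1, 1]
j=0 picked index 0: u0 ∈ [0, 6/19)
j=1 picked index 1: u0 ∈ [5/76, 21/76)
j=2 picked index 2: u0 ∈ [1/38, 1/2)
j=3 picked index 2: u0 ∈ [-17/76, 1/4)
intersection: [5/76, 1/4)

5/76 1/4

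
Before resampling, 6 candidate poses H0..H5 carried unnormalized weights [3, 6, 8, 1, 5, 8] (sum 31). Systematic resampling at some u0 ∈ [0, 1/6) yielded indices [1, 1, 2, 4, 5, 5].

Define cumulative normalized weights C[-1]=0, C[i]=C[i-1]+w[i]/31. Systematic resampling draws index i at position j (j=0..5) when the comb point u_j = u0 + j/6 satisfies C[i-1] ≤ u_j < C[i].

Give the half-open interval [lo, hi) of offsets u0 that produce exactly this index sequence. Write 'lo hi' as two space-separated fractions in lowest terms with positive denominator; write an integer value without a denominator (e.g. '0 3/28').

C = [3/31, 9/31, 17/31, 18/31, 23/31, 1]
j=0 picked index 1: u0 ∈ [3/31, 9/31)
j=1 picked index 1: u0 ∈ [-13/186, 23/186)
j=2 picked index 2: u0 ∈ [-4/93, 20/93)
j=3 picked index 4: u0 ∈ [5/62, 15/62)
j=4 picked index 5: u0 ∈ [7/93, 1/3)
j=5 picked index 5: u0 ∈ [-17/186, 1/6)
intersection: [3/31, 23/186)

3/31 23/186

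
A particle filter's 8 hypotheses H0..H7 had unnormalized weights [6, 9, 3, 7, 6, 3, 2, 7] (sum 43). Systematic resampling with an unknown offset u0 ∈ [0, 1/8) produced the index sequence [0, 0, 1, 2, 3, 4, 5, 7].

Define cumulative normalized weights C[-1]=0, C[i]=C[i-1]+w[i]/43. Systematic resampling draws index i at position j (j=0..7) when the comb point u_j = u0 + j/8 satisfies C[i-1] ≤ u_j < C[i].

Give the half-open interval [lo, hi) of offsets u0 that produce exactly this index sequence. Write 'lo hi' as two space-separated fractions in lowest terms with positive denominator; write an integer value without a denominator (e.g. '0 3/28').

C = [6/43, 15/43, 18/43, 25/43, 31/43, 34/43, 36/43, 1]
j=0 picked index 0: u0 ∈ [0, 6/43)
j=1 picked index 0: u0 ∈ [-1/8, 5/344)
j=2 picked index 1: u0 ∈ [-19/172, 17/172)
j=3 picked index 2: u0 ∈ [-9/344, 15/344)
j=4 picked index 3: u0 ∈ [-7/86, 7/86)
j=5 picked index 4: u0 ∈ [-15/344, 33/344)
j=6 picked index 5: u0 ∈ [-5/172, 7/172)
j=7 picked index 7: u0 ∈ [-13/344, 1/8)
intersection: [0, 5/344)

0 5/344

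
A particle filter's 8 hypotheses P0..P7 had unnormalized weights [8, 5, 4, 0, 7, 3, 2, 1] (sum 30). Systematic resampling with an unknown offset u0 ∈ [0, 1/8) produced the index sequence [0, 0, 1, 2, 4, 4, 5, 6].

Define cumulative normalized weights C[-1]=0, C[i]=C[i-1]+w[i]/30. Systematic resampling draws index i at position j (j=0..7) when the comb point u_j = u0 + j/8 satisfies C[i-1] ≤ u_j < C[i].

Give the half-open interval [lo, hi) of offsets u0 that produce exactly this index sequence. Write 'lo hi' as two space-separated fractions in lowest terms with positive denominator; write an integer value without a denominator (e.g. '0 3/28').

C = [4/15, 13/30, 17/30, 17/30, 4/5, 9/10, 29/30, 1]
j=0 picked index 0: u0 ∈ [0, 4/15)
j=1 picked index 0: u0 ∈ [-1/8, 17/120)
j=2 picked index 1: u0 ∈ [1/60, 11/60)
j=3 picked index 2: u0 ∈ [7/120, 23/120)
j=4 picked index 4: u0 ∈ [1/15, 3/10)
j=5 picked index 4: u0 ∈ [-7/120, 7/40)
j=6 picked index 5: u0 ∈ [1/20, 3/20)
j=7 picked index 6: u0 ∈ [1/40, 11/120)
intersection: [1/15, 11/120)

1/15 11/120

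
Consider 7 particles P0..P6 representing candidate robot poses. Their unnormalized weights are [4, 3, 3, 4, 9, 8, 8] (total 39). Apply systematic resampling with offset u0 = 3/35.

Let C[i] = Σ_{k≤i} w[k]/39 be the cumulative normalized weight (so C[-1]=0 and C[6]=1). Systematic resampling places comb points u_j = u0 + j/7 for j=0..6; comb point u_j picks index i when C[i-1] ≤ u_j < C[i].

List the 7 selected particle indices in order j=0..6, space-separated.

C = [4/39, 7/39, 10/39, 14/39, 23/39, 31/39, 1]
j=0: u_0=3/35 ∈ [0, 4/39) → index 0
j=1: u_1=8/35 ∈ [7/39, 10/39) → index 2
j=2: u_2=13/35 ∈ [14/39, 23/39) → index 4
j=3: u_3=18/35 ∈ [14/39, 23/39) → index 4
j=4: u_4=23/35 ∈ [23/39, 31/39) → index 5
j=5: u_5=4/5 ∈ [31/39, 1) → index 6
j=6: u_6=33/35 ∈ [31/39, 1) → index 6

0 2 4 4 5 6 6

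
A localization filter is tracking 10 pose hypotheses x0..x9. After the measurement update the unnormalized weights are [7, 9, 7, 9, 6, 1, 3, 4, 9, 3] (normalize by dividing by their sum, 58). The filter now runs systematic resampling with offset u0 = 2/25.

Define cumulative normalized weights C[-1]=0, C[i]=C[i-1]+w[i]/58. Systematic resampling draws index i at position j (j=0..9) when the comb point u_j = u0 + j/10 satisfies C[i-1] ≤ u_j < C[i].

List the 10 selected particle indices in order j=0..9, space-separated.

0 1 2 2 3 4 6 7 8 9

C = [7/58, 8/29, 23/58, 16/29, 19/29, 39/58, 21/29, 23/29, 55/58, 1]
j=0: u_0=2/25 ∈ [0, 7/58) → index 0
j=1: u_1=9/50 ∈ [7/58, 8/29) → index 1
j=2: u_2=7/25 ∈ [8/29, 23/58) → index 2
j=3: u_3=19/50 ∈ [8/29, 23/58) → index 2
j=4: u_4=12/25 ∈ [23/58, 16/29) → index 3
j=5: u_5=29/50 ∈ [16/29, 19/29) → index 4
j=6: u_6=17/25 ∈ [39/58, 21/29) → index 6
j=7: u_7=39/50 ∈ [21/29, 23/29) → index 7
j=8: u_8=22/25 ∈ [23/29, 55/58) → index 8
j=9: u_9=49/50 ∈ [55/58, 1) → index 9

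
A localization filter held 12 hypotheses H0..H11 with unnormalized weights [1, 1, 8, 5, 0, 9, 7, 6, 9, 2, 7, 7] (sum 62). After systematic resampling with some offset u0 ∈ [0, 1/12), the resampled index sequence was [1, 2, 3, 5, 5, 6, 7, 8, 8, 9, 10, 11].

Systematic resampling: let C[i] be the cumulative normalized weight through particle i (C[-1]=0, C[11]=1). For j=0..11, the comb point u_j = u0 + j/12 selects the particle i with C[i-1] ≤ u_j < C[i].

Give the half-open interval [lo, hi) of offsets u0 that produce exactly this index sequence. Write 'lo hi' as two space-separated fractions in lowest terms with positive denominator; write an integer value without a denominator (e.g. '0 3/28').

C = [1/62, 1/31, 5/31, 15/62, 15/62, 12/31, 1/2, 37/62, 23/31, 24/31, 55/62, 1]
j=0 picked index 1: u0 ∈ [1/62, 1/31)
j=1 picked index 2: u0 ∈ [-19/372, 29/372)
j=2 picked index 3: u0 ∈ [-1/186, 7/93)
j=3 picked index 5: u0 ∈ [-1/124, 17/124)
j=4 picked index 5: u0 ∈ [-17/186, 5/93)
j=5 picked index 6: u0 ∈ [-11/372, 1/12)
j=6 picked index 7: u0 ∈ [0, 3/31)
j=7 picked index 8: u0 ∈ [5/372, 59/372)
j=8 picked index 8: u0 ∈ [-13/186, 7/93)
j=9 picked index 9: u0 ∈ [-1/124, 3/124)
j=10 picked index 10: u0 ∈ [-11/186, 5/93)
j=11 picked index 11: u0 ∈ [-11/372, 1/12)
intersection: [1/62, 3/124)

1/62 3/124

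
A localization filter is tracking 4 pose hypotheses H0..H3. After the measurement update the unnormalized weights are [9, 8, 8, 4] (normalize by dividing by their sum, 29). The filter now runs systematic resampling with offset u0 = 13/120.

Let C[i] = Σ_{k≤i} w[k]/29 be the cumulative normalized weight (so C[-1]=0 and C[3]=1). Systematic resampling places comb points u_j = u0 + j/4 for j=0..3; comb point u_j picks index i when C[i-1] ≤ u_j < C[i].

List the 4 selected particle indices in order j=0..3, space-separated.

C = [9/29, 17/29, 25/29, 1]
j=0: u_0=13/120 ∈ [0, 9/29) → index 0
j=1: u_1=43/120 ∈ [9/29, 17/29) → index 1
j=2: u_2=73/120 ∈ [17/29, 25/29) → index 2
j=3: u_3=103/120 ∈ [17/29, 25/29) → index 2

0 1 2 2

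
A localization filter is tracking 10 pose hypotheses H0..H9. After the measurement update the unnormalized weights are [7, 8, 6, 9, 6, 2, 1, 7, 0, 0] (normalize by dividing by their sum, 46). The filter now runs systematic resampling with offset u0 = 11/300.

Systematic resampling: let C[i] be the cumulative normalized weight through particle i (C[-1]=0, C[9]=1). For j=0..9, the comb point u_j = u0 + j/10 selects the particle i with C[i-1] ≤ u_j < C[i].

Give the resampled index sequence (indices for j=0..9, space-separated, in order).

C = [7/46, 15/46, 21/46, 15/23, 18/23, 19/23, 39/46, 1, 1, 1]
j=0: u_0=11/300 ∈ [0, 7/46) → index 0
j=1: u_1=41/300 ∈ [0, 7/46) → index 0
j=2: u_2=71/300 ∈ [7/46, 15/46) → index 1
j=3: u_3=101/300 ∈ [15/46, 21/46) → index 2
j=4: u_4=131/300 ∈ [15/46, 21/46) → index 2
j=5: u_5=161/300 ∈ [21/46, 15/23) → index 3
j=6: u_6=191/300 ∈ [21/46, 15/23) → index 3
j=7: u_7=221/300 ∈ [15/23, 18/23) → index 4
j=8: u_8=251/300 ∈ [19/23, 39/46) → index 6
j=9: u_9=281/300 ∈ [39/46, 1) → index 7

0 0 1 2 2 3 3 4 6 7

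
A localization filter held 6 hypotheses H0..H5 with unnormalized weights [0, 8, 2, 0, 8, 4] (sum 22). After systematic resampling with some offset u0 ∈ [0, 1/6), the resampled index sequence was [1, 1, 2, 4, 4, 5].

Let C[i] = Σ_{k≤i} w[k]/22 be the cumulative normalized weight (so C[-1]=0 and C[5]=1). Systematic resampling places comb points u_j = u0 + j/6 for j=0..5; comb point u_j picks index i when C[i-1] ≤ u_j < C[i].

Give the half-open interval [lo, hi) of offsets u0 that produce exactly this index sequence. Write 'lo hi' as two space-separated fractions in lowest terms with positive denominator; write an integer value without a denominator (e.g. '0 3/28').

1/33 4/33

C = [0, 4/11, 5/11, 5/11, 9/11, 1]
j=0 picked index 1: u0 ∈ [0, 4/11)
j=1 picked index 1: u0 ∈ [-1/6, 13/66)
j=2 picked index 2: u0 ∈ [1/33, 4/33)
j=3 picked index 4: u0 ∈ [-1/22, 7/22)
j=4 picked index 4: u0 ∈ [-7/33, 5/33)
j=5 picked index 5: u0 ∈ [-1/66, 1/6)
intersection: [1/33, 4/33)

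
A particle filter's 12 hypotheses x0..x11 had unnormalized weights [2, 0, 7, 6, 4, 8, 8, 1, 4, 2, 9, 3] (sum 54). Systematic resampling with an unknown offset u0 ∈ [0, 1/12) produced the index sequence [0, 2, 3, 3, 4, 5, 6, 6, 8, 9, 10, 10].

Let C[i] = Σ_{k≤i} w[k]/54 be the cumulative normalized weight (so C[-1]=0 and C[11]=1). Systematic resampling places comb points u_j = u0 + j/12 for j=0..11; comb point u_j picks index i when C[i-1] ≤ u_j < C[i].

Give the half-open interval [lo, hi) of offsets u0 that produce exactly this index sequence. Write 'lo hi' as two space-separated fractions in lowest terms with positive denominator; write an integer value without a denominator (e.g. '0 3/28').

0 1/54

C = [1/27, 1/27, 1/6, 5/18, 19/54, 1/2, 35/54, 2/3, 20/27, 7/9, 17/18, 1]
j=0 picked index 0: u0 ∈ [0, 1/27)
j=1 picked index 2: u0 ∈ [-5/108, 1/12)
j=2 picked index 3: u0 ∈ [0, 1/9)
j=3 picked index 3: u0 ∈ [-1/12, 1/36)
j=4 picked index 4: u0 ∈ [-1/18, 1/54)
j=5 picked index 5: u0 ∈ [-7/108, 1/12)
j=6 picked index 6: u0 ∈ [0, 4/27)
j=7 picked index 6: u0 ∈ [-1/12, 7/108)
j=8 picked index 8: u0 ∈ [0, 2/27)
j=9 picked index 9: u0 ∈ [-1/108, 1/36)
j=10 picked index 10: u0 ∈ [-1/18, 1/9)
j=11 picked index 10: u0 ∈ [-5/36, 1/36)
intersection: [0, 1/54)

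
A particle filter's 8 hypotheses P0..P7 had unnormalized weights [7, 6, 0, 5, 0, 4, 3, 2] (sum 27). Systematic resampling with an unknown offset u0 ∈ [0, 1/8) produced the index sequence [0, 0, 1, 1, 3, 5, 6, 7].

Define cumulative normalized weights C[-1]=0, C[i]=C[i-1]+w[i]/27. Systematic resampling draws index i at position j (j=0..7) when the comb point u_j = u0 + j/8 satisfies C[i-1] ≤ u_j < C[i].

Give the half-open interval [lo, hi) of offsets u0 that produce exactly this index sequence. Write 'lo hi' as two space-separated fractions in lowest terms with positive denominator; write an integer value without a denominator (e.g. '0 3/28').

C = [7/27, 13/27, 13/27, 2/3, 2/3, 22/27, 25/27, 1]
j=0 picked index 0: u0 ∈ [0, 7/27)
j=1 picked index 0: u0 ∈ [-1/8, 29/216)
j=2 picked index 1: u0 ∈ [1/108, 25/108)
j=3 picked index 1: u0 ∈ [-25/216, 23/216)
j=4 picked index 3: u0 ∈ [-1/54, 1/6)
j=5 picked index 5: u0 ∈ [1/24, 41/216)
j=6 picked index 6: u0 ∈ [7/108, 19/108)
j=7 picked index 7: u0 ∈ [11/216, 1/8)
intersection: [7/108, 23/216)

7/108 23/216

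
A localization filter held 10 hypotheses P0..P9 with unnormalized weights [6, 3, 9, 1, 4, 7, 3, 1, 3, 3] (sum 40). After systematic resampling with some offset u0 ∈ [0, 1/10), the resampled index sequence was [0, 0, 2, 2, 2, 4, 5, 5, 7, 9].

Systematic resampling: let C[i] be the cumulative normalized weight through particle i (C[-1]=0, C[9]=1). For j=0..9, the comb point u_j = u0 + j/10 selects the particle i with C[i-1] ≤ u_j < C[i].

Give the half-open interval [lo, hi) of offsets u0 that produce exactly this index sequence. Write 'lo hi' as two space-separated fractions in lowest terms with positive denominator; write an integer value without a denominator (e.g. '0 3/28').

1/40 1/20

C = [3/20, 9/40, 9/20, 19/40, 23/40, 3/4, 33/40, 17/20, 37/40, 1]
j=0 picked index 0: u0 ∈ [0, 3/20)
j=1 picked index 0: u0 ∈ [-1/10, 1/20)
j=2 picked index 2: u0 ∈ [1/40, 1/4)
j=3 picked index 2: u0 ∈ [-3/40, 3/20)
j=4 picked index 2: u0 ∈ [-7/40, 1/20)
j=5 picked index 4: u0 ∈ [-1/40, 3/40)
j=6 picked index 5: u0 ∈ [-1/40, 3/20)
j=7 picked index 5: u0 ∈ [-1/8, 1/20)
j=8 picked index 7: u0 ∈ [1/40, 1/20)
j=9 picked index 9: u0 ∈ [1/40, 1/10)
intersection: [1/40, 1/20)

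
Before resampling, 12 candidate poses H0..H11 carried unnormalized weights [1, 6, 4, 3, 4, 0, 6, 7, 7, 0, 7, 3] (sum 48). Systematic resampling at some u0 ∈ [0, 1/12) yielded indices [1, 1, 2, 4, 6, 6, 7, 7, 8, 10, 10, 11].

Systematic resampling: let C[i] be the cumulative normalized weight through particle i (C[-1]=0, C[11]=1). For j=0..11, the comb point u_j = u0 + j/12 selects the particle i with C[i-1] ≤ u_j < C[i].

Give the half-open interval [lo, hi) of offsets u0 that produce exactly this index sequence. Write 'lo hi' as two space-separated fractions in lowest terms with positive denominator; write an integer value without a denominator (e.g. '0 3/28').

1/24 1/16

C = [1/48, 7/48, 11/48, 7/24, 3/8, 3/8, 1/2, 31/48, 19/24, 19/24, 15/16, 1]
j=0 picked index 1: u0 ∈ [1/48, 7/48)
j=1 picked index 1: u0 ∈ [-1/16, 1/16)
j=2 picked index 2: u0 ∈ [-1/48, 1/16)
j=3 picked index 4: u0 ∈ [1/24, 1/8)
j=4 picked index 6: u0 ∈ [1/24, 1/6)
j=5 picked index 6: u0 ∈ [-1/24, 1/12)
j=6 picked index 7: u0 ∈ [0, 7/48)
j=7 picked index 7: u0 ∈ [-1/12, 1/16)
j=8 picked index 8: u0 ∈ [-1/48, 1/8)
j=9 picked index 10: u0 ∈ [1/24, 3/16)
j=10 picked index 10: u0 ∈ [-1/24, 5/48)
j=11 picked index 11: u0 ∈ [1/48, 1/12)
intersection: [1/24, 1/16)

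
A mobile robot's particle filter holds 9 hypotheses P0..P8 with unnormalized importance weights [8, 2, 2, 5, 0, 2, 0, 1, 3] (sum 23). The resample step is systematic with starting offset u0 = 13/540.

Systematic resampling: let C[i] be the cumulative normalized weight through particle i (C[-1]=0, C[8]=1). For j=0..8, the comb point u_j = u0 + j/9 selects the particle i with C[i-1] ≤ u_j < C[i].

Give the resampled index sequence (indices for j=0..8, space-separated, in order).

0 0 0 1 2 3 3 5 8

C = [8/23, 10/23, 12/23, 17/23, 17/23, 19/23, 19/23, 20/23, 1]
j=0: u_0=13/540 ∈ [0, 8/23) → index 0
j=1: u_1=73/540 ∈ [0, 8/23) → index 0
j=2: u_2=133/540 ∈ [0, 8/23) → index 0
j=3: u_3=193/540 ∈ [8/23, 10/23) → index 1
j=4: u_4=253/540 ∈ [10/23, 12/23) → index 2
j=5: u_5=313/540 ∈ [12/23, 17/23) → index 3
j=6: u_6=373/540 ∈ [12/23, 17/23) → index 3
j=7: u_7=433/540 ∈ [17/23, 19/23) → index 5
j=8: u_8=493/540 ∈ [20/23, 1) → index 8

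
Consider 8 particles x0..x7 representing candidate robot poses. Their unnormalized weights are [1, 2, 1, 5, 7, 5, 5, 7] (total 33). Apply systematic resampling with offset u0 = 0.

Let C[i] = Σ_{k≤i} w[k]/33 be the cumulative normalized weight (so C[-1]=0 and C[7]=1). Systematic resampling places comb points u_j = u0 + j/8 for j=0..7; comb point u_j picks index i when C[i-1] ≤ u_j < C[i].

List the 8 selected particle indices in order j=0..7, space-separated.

C = [1/33, 1/11, 4/33, 3/11, 16/33, 7/11, 26/33, 1]
j=0: u_0=0 ∈ [0, 1/33) → index 0
j=1: u_1=1/8 ∈ [4/33, 3/11) → index 3
j=2: u_2=1/4 ∈ [4/33, 3/11) → index 3
j=3: u_3=3/8 ∈ [3/11, 16/33) → index 4
j=4: u_4=1/2 ∈ [16/33, 7/11) → index 5
j=5: u_5=5/8 ∈ [16/33, 7/11) → index 5
j=6: u_6=3/4 ∈ [7/11, 26/33) → index 6
j=7: u_7=7/8 ∈ [26/33, 1) → index 7

0 3 3 4 5 5 6 7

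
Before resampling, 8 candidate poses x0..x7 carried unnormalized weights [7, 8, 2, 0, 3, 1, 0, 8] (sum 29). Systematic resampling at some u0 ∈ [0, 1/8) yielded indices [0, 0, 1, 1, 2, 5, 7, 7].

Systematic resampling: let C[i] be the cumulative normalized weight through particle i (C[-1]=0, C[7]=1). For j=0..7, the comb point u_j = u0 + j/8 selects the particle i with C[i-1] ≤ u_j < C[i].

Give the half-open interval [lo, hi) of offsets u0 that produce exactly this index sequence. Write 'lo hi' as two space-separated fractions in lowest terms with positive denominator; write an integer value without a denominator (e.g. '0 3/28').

C = [7/29, 15/29, 17/29, 17/29, 20/29, 21/29, 21/29, 1]
j=0 picked index 0: u0 ∈ [0, 7/29)
j=1 picked index 0: u0 ∈ [-1/8, 27/232)
j=2 picked index 1: u0 ∈ [-1/116, 31/116)
j=3 picked index 1: u0 ∈ [-31/232, 33/232)
j=4 picked index 2: u0 ∈ [1/58, 5/58)
j=5 picked index 5: u0 ∈ [15/232, 23/232)
j=6 picked index 7: u0 ∈ [-3/116, 1/4)
j=7 picked index 7: u0 ∈ [-35/232, 1/8)
intersection: [15/232, 5/58)

15/232 5/58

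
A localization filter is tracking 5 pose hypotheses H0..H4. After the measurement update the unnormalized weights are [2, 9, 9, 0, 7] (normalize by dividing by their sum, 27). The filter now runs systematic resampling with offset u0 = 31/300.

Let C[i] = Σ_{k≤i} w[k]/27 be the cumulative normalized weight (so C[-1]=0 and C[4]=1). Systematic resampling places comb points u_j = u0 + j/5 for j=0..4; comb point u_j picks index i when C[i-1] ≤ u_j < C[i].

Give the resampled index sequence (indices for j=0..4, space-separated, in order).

1 1 2 2 4

C = [2/27, 11/27, 20/27, 20/27, 1]
j=0: u_0=31/300 ∈ [2/27, 11/27) → index 1
j=1: u_1=91/300 ∈ [2/27, 11/27) → index 1
j=2: u_2=151/300 ∈ [11/27, 20/27) → index 2
j=3: u_3=211/300 ∈ [11/27, 20/27) → index 2
j=4: u_4=271/300 ∈ [20/27, 1) → index 4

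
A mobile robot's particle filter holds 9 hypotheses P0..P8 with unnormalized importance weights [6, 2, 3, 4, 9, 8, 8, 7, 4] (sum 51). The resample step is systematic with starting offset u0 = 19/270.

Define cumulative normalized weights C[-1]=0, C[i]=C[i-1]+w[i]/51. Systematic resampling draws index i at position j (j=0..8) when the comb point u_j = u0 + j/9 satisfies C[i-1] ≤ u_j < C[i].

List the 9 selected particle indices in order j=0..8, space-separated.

C = [2/17, 8/51, 11/51, 5/17, 8/17, 32/51, 40/51, 47/51, 1]
j=0: u_0=19/270 ∈ [0, 2/17) → index 0
j=1: u_1=49/270 ∈ [8/51, 11/51) → index 2
j=2: u_2=79/270 ∈ [11/51, 5/17) → index 3
j=3: u_3=109/270 ∈ [5/17, 8/17) → index 4
j=4: u_4=139/270 ∈ [8/17, 32/51) → index 5
j=5: u_5=169/270 ∈ [8/17, 32/51) → index 5
j=6: u_6=199/270 ∈ [32/51, 40/51) → index 6
j=7: u_7=229/270 ∈ [40/51, 47/51) → index 7
j=8: u_8=259/270 ∈ [47/51, 1) → index 8

0 2 3 4 5 5 6 7 8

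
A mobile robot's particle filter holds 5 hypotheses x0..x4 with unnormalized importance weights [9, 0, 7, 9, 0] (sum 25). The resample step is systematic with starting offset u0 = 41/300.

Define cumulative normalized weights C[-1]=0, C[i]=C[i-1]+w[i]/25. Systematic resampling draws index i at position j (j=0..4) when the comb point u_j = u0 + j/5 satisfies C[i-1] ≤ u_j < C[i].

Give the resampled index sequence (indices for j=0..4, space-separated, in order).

C = [9/25, 9/25, 16/25, 1, 1]
j=0: u_0=41/300 ∈ [0, 9/25) → index 0
j=1: u_1=101/300 ∈ [0, 9/25) → index 0
j=2: u_2=161/300 ∈ [9/25, 16/25) → index 2
j=3: u_3=221/300 ∈ [16/25, 1) → index 3
j=4: u_4=281/300 ∈ [16/25, 1) → index 3

0 0 2 3 3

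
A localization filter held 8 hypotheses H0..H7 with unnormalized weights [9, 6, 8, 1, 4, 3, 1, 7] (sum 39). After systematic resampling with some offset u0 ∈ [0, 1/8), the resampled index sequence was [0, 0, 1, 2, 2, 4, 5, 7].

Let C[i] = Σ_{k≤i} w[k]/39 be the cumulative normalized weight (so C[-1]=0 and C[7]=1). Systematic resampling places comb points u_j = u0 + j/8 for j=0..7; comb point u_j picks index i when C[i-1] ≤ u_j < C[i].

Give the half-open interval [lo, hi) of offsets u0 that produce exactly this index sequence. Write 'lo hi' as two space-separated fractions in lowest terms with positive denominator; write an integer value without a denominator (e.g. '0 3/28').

C = [3/13, 5/13, 23/39, 8/13, 28/39, 31/39, 32/39, 1]
j=0 picked index 0: u0 ∈ [0, 3/13)
j=1 picked index 0: u0 ∈ [-1/8, 11/104)
j=2 picked index 1: u0 ∈ [-1/52, 7/52)
j=3 picked index 2: u0 ∈ [1/104, 67/312)
j=4 picked index 2: u0 ∈ [-3/26, 7/78)
j=5 picked index 4: u0 ∈ [-1/104, 29/312)
j=6 picked index 5: u0 ∈ [-5/156, 7/156)
j=7 picked index 7: u0 ∈ [-17/312, 1/8)
intersection: [1/104, 7/156)

1/104 7/156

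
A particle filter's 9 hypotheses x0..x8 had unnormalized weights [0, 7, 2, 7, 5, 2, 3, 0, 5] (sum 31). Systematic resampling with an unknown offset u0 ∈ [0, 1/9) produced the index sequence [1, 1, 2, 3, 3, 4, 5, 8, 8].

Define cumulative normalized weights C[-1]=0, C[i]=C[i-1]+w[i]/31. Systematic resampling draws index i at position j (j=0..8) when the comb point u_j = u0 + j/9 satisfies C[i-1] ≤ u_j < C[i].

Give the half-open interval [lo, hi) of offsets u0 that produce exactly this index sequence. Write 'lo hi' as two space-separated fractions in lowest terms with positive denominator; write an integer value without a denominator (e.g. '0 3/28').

C = [0, 7/31, 9/31, 16/31, 21/31, 23/31, 26/31, 26/31, 1]
j=0 picked index 1: u0 ∈ [0, 7/31)
j=1 picked index 1: u0 ∈ [-1/9, 32/279)
j=2 picked index 2: u0 ∈ [1/279, 19/279)
j=3 picked index 3: u0 ∈ [-4/93, 17/93)
j=4 picked index 3: u0 ∈ [-43/279, 20/279)
j=5 picked index 4: u0 ∈ [-11/279, 34/279)
j=6 picked index 5: u0 ∈ [1/93, 7/93)
j=7 picked index 8: u0 ∈ [17/279, 2/9)
j=8 picked index 8: u0 ∈ [-14/279, 1/9)
intersection: [17/279, 19/279)

17/279 19/279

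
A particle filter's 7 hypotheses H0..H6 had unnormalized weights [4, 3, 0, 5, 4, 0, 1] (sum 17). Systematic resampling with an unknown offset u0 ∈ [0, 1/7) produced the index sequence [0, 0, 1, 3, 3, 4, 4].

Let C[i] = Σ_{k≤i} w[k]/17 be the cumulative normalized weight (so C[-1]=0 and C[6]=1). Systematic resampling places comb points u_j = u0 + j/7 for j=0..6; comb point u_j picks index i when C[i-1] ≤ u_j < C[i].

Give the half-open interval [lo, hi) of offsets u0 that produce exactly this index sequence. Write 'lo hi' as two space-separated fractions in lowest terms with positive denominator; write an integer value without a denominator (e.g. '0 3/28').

C = [4/17, 7/17, 7/17, 12/17, 16/17, 16/17, 1]
j=0 picked index 0: u0 ∈ [0, 4/17)
j=1 picked index 0: u0 ∈ [-1/7, 11/119)
j=2 picked index 1: u0 ∈ [-6/119, 15/119)
j=3 picked index 3: u0 ∈ [-2/119, 33/119)
j=4 picked index 3: u0 ∈ [-19/119, 16/119)
j=5 picked index 4: u0 ∈ [-1/119, 27/119)
j=6 picked index 4: u0 ∈ [-18/119, 10/119)
intersection: [0, 10/119)

0 10/119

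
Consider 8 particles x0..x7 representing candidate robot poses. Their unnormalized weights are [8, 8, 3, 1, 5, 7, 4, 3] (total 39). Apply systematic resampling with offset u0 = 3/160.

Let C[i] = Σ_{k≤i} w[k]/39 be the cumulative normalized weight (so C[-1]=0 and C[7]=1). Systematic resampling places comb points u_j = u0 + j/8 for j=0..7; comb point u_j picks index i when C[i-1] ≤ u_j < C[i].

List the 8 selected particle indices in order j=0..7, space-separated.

0 0 1 1 4 5 5 6

C = [8/39, 16/39, 19/39, 20/39, 25/39, 32/39, 12/13, 1]
j=0: u_0=3/160 ∈ [0, 8/39) → index 0
j=1: u_1=23/160 ∈ [0, 8/39) → index 0
j=2: u_2=43/160 ∈ [8/39, 16/39) → index 1
j=3: u_3=63/160 ∈ [8/39, 16/39) → index 1
j=4: u_4=83/160 ∈ [20/39, 25/39) → index 4
j=5: u_5=103/160 ∈ [25/39, 32/39) → index 5
j=6: u_6=123/160 ∈ [25/39, 32/39) → index 5
j=7: u_7=143/160 ∈ [32/39, 12/13) → index 6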